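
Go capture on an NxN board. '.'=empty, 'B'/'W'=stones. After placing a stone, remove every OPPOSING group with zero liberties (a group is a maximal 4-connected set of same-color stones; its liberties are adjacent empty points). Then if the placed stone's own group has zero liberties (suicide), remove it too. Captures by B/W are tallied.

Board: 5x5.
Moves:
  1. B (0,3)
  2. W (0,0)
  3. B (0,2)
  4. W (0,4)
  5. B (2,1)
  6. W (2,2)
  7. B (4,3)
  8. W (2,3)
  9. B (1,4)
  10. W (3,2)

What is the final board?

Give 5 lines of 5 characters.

Move 1: B@(0,3) -> caps B=0 W=0
Move 2: W@(0,0) -> caps B=0 W=0
Move 3: B@(0,2) -> caps B=0 W=0
Move 4: W@(0,4) -> caps B=0 W=0
Move 5: B@(2,1) -> caps B=0 W=0
Move 6: W@(2,2) -> caps B=0 W=0
Move 7: B@(4,3) -> caps B=0 W=0
Move 8: W@(2,3) -> caps B=0 W=0
Move 9: B@(1,4) -> caps B=1 W=0
Move 10: W@(3,2) -> caps B=1 W=0

Answer: W.BB.
....B
.BWW.
..W..
...B.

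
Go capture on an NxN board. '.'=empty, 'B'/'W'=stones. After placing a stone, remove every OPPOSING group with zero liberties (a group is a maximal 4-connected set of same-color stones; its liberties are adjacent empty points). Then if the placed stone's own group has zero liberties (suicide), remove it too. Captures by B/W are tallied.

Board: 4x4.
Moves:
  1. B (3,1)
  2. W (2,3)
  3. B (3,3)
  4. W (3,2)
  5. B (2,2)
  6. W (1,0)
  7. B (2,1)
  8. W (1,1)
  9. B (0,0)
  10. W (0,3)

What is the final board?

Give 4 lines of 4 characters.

Answer: B..W
WW..
.BBW
.BW.

Derivation:
Move 1: B@(3,1) -> caps B=0 W=0
Move 2: W@(2,3) -> caps B=0 W=0
Move 3: B@(3,3) -> caps B=0 W=0
Move 4: W@(3,2) -> caps B=0 W=1
Move 5: B@(2,2) -> caps B=0 W=1
Move 6: W@(1,0) -> caps B=0 W=1
Move 7: B@(2,1) -> caps B=0 W=1
Move 8: W@(1,1) -> caps B=0 W=1
Move 9: B@(0,0) -> caps B=0 W=1
Move 10: W@(0,3) -> caps B=0 W=1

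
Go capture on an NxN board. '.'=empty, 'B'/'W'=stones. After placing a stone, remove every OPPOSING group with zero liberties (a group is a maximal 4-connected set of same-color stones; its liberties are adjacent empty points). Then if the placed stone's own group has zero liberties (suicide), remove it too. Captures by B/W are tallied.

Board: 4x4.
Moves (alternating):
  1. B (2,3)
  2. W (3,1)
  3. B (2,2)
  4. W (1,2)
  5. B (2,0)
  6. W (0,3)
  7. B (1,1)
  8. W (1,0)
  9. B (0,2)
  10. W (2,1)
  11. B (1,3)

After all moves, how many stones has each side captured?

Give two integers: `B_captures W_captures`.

Move 1: B@(2,3) -> caps B=0 W=0
Move 2: W@(3,1) -> caps B=0 W=0
Move 3: B@(2,2) -> caps B=0 W=0
Move 4: W@(1,2) -> caps B=0 W=0
Move 5: B@(2,0) -> caps B=0 W=0
Move 6: W@(0,3) -> caps B=0 W=0
Move 7: B@(1,1) -> caps B=0 W=0
Move 8: W@(1,0) -> caps B=0 W=0
Move 9: B@(0,2) -> caps B=0 W=0
Move 10: W@(2,1) -> caps B=0 W=0
Move 11: B@(1,3) -> caps B=2 W=0

Answer: 2 0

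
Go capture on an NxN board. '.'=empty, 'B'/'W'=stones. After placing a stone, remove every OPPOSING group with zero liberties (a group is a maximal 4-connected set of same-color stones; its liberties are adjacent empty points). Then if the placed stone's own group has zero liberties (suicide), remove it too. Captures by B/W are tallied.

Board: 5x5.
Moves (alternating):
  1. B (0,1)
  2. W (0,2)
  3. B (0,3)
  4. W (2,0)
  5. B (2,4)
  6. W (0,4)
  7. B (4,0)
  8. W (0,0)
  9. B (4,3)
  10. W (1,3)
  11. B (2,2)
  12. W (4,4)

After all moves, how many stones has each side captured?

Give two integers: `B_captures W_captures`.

Answer: 0 1

Derivation:
Move 1: B@(0,1) -> caps B=0 W=0
Move 2: W@(0,2) -> caps B=0 W=0
Move 3: B@(0,3) -> caps B=0 W=0
Move 4: W@(2,0) -> caps B=0 W=0
Move 5: B@(2,4) -> caps B=0 W=0
Move 6: W@(0,4) -> caps B=0 W=0
Move 7: B@(4,0) -> caps B=0 W=0
Move 8: W@(0,0) -> caps B=0 W=0
Move 9: B@(4,3) -> caps B=0 W=0
Move 10: W@(1,3) -> caps B=0 W=1
Move 11: B@(2,2) -> caps B=0 W=1
Move 12: W@(4,4) -> caps B=0 W=1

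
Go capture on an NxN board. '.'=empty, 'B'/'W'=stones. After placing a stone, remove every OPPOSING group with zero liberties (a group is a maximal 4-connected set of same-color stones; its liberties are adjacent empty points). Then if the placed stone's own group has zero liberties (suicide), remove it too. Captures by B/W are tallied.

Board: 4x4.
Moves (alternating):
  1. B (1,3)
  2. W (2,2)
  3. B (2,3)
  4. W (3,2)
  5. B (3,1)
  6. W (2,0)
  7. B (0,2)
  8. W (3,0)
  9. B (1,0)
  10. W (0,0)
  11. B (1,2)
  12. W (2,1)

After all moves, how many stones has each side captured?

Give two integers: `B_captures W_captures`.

Answer: 0 1

Derivation:
Move 1: B@(1,3) -> caps B=0 W=0
Move 2: W@(2,2) -> caps B=0 W=0
Move 3: B@(2,3) -> caps B=0 W=0
Move 4: W@(3,2) -> caps B=0 W=0
Move 5: B@(3,1) -> caps B=0 W=0
Move 6: W@(2,0) -> caps B=0 W=0
Move 7: B@(0,2) -> caps B=0 W=0
Move 8: W@(3,0) -> caps B=0 W=0
Move 9: B@(1,0) -> caps B=0 W=0
Move 10: W@(0,0) -> caps B=0 W=0
Move 11: B@(1,2) -> caps B=0 W=0
Move 12: W@(2,1) -> caps B=0 W=1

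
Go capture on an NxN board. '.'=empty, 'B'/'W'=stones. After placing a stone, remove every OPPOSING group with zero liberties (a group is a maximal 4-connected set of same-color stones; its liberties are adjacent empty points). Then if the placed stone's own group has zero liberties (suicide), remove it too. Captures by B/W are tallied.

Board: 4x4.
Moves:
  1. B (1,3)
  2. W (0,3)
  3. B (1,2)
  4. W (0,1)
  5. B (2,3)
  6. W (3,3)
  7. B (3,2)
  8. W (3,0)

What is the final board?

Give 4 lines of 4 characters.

Answer: .W.W
..BB
...B
W.B.

Derivation:
Move 1: B@(1,3) -> caps B=0 W=0
Move 2: W@(0,3) -> caps B=0 W=0
Move 3: B@(1,2) -> caps B=0 W=0
Move 4: W@(0,1) -> caps B=0 W=0
Move 5: B@(2,3) -> caps B=0 W=0
Move 6: W@(3,3) -> caps B=0 W=0
Move 7: B@(3,2) -> caps B=1 W=0
Move 8: W@(3,0) -> caps B=1 W=0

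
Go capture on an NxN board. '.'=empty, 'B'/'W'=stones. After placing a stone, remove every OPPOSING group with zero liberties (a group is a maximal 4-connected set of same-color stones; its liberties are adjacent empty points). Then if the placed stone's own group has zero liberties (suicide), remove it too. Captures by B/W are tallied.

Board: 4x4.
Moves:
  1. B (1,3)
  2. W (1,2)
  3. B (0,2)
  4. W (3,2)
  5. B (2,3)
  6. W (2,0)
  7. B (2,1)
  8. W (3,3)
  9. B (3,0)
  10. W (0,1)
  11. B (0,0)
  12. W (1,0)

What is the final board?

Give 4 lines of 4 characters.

Answer: .WB.
W.WB
WB.B
B.WW

Derivation:
Move 1: B@(1,3) -> caps B=0 W=0
Move 2: W@(1,2) -> caps B=0 W=0
Move 3: B@(0,2) -> caps B=0 W=0
Move 4: W@(3,2) -> caps B=0 W=0
Move 5: B@(2,3) -> caps B=0 W=0
Move 6: W@(2,0) -> caps B=0 W=0
Move 7: B@(2,1) -> caps B=0 W=0
Move 8: W@(3,3) -> caps B=0 W=0
Move 9: B@(3,0) -> caps B=0 W=0
Move 10: W@(0,1) -> caps B=0 W=0
Move 11: B@(0,0) -> caps B=0 W=0
Move 12: W@(1,0) -> caps B=0 W=1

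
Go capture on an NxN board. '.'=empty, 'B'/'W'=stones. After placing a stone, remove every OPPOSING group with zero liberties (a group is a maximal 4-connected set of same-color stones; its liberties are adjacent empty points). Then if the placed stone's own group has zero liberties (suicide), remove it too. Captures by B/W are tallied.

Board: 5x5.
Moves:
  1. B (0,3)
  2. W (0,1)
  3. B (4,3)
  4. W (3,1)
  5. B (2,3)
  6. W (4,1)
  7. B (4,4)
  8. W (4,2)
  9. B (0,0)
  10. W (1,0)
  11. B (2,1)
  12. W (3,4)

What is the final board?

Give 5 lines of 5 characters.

Move 1: B@(0,3) -> caps B=0 W=0
Move 2: W@(0,1) -> caps B=0 W=0
Move 3: B@(4,3) -> caps B=0 W=0
Move 4: W@(3,1) -> caps B=0 W=0
Move 5: B@(2,3) -> caps B=0 W=0
Move 6: W@(4,1) -> caps B=0 W=0
Move 7: B@(4,4) -> caps B=0 W=0
Move 8: W@(4,2) -> caps B=0 W=0
Move 9: B@(0,0) -> caps B=0 W=0
Move 10: W@(1,0) -> caps B=0 W=1
Move 11: B@(2,1) -> caps B=0 W=1
Move 12: W@(3,4) -> caps B=0 W=1

Answer: .W.B.
W....
.B.B.
.W..W
.WWBB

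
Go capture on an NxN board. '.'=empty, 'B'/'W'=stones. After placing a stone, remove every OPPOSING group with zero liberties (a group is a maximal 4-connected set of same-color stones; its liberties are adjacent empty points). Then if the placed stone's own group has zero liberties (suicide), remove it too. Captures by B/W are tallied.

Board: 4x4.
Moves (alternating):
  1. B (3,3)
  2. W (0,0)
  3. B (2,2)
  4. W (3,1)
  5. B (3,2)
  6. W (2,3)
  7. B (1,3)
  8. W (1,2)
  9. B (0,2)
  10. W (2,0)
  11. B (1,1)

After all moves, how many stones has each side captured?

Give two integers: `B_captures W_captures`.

Move 1: B@(3,3) -> caps B=0 W=0
Move 2: W@(0,0) -> caps B=0 W=0
Move 3: B@(2,2) -> caps B=0 W=0
Move 4: W@(3,1) -> caps B=0 W=0
Move 5: B@(3,2) -> caps B=0 W=0
Move 6: W@(2,3) -> caps B=0 W=0
Move 7: B@(1,3) -> caps B=1 W=0
Move 8: W@(1,2) -> caps B=1 W=0
Move 9: B@(0,2) -> caps B=1 W=0
Move 10: W@(2,0) -> caps B=1 W=0
Move 11: B@(1,1) -> caps B=2 W=0

Answer: 2 0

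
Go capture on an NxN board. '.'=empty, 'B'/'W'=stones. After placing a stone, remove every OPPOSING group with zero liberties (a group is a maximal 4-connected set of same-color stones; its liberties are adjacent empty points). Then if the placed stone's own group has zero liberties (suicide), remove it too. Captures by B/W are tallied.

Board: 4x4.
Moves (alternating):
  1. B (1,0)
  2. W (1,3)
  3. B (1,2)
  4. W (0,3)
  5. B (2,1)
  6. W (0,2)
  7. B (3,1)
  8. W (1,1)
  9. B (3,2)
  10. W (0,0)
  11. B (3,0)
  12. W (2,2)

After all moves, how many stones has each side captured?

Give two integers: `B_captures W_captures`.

Answer: 0 1

Derivation:
Move 1: B@(1,0) -> caps B=0 W=0
Move 2: W@(1,3) -> caps B=0 W=0
Move 3: B@(1,2) -> caps B=0 W=0
Move 4: W@(0,3) -> caps B=0 W=0
Move 5: B@(2,1) -> caps B=0 W=0
Move 6: W@(0,2) -> caps B=0 W=0
Move 7: B@(3,1) -> caps B=0 W=0
Move 8: W@(1,1) -> caps B=0 W=0
Move 9: B@(3,2) -> caps B=0 W=0
Move 10: W@(0,0) -> caps B=0 W=0
Move 11: B@(3,0) -> caps B=0 W=0
Move 12: W@(2,2) -> caps B=0 W=1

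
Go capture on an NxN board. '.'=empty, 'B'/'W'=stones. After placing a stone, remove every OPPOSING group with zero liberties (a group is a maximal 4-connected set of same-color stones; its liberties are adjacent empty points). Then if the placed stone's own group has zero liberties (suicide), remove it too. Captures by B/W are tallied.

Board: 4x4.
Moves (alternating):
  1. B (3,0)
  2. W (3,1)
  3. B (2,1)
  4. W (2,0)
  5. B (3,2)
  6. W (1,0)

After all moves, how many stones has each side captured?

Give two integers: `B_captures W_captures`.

Move 1: B@(3,0) -> caps B=0 W=0
Move 2: W@(3,1) -> caps B=0 W=0
Move 3: B@(2,1) -> caps B=0 W=0
Move 4: W@(2,0) -> caps B=0 W=1
Move 5: B@(3,2) -> caps B=0 W=1
Move 6: W@(1,0) -> caps B=0 W=1

Answer: 0 1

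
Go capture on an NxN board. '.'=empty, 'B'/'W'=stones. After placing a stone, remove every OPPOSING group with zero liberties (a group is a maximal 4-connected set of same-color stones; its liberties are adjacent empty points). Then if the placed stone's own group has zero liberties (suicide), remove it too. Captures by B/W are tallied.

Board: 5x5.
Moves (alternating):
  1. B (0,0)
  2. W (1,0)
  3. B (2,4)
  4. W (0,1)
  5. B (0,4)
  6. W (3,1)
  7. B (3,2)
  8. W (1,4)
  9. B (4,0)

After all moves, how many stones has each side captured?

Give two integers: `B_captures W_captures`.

Move 1: B@(0,0) -> caps B=0 W=0
Move 2: W@(1,0) -> caps B=0 W=0
Move 3: B@(2,4) -> caps B=0 W=0
Move 4: W@(0,1) -> caps B=0 W=1
Move 5: B@(0,4) -> caps B=0 W=1
Move 6: W@(3,1) -> caps B=0 W=1
Move 7: B@(3,2) -> caps B=0 W=1
Move 8: W@(1,4) -> caps B=0 W=1
Move 9: B@(4,0) -> caps B=0 W=1

Answer: 0 1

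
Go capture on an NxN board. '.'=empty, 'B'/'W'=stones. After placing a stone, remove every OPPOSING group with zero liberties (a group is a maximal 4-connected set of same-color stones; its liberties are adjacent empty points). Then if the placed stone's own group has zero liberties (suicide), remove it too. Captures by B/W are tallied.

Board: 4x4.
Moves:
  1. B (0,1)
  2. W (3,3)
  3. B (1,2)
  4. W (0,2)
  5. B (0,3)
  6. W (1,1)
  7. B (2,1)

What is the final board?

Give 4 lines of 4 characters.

Move 1: B@(0,1) -> caps B=0 W=0
Move 2: W@(3,3) -> caps B=0 W=0
Move 3: B@(1,2) -> caps B=0 W=0
Move 4: W@(0,2) -> caps B=0 W=0
Move 5: B@(0,3) -> caps B=1 W=0
Move 6: W@(1,1) -> caps B=1 W=0
Move 7: B@(2,1) -> caps B=1 W=0

Answer: .B.B
.WB.
.B..
...W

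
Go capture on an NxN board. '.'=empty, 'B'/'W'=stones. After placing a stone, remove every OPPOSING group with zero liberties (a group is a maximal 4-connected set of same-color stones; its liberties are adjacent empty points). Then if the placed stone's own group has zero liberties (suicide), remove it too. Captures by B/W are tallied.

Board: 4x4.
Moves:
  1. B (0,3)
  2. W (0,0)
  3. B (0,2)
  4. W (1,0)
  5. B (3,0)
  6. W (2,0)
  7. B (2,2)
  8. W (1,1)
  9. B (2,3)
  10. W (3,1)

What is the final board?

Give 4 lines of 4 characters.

Answer: W.BB
WW..
W.BB
.W..

Derivation:
Move 1: B@(0,3) -> caps B=0 W=0
Move 2: W@(0,0) -> caps B=0 W=0
Move 3: B@(0,2) -> caps B=0 W=0
Move 4: W@(1,0) -> caps B=0 W=0
Move 5: B@(3,0) -> caps B=0 W=0
Move 6: W@(2,0) -> caps B=0 W=0
Move 7: B@(2,2) -> caps B=0 W=0
Move 8: W@(1,1) -> caps B=0 W=0
Move 9: B@(2,3) -> caps B=0 W=0
Move 10: W@(3,1) -> caps B=0 W=1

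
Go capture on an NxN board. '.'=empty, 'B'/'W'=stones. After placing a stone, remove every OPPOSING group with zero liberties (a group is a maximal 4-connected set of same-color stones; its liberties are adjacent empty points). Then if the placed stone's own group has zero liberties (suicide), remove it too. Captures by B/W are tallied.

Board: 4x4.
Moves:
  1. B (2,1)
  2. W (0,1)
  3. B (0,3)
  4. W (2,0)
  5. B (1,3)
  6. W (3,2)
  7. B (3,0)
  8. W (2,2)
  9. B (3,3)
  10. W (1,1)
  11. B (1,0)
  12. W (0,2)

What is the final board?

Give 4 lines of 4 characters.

Move 1: B@(2,1) -> caps B=0 W=0
Move 2: W@(0,1) -> caps B=0 W=0
Move 3: B@(0,3) -> caps B=0 W=0
Move 4: W@(2,0) -> caps B=0 W=0
Move 5: B@(1,3) -> caps B=0 W=0
Move 6: W@(3,2) -> caps B=0 W=0
Move 7: B@(3,0) -> caps B=0 W=0
Move 8: W@(2,2) -> caps B=0 W=0
Move 9: B@(3,3) -> caps B=0 W=0
Move 10: W@(1,1) -> caps B=0 W=0
Move 11: B@(1,0) -> caps B=1 W=0
Move 12: W@(0,2) -> caps B=1 W=0

Answer: .WWB
BW.B
.BW.
B.WB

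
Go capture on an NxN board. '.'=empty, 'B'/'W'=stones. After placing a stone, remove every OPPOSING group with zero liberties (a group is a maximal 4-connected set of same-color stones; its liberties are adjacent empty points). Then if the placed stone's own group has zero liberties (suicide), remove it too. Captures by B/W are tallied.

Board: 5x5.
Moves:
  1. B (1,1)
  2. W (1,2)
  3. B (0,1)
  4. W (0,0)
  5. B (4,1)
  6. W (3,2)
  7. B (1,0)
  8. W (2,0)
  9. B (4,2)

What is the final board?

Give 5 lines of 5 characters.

Answer: .B...
BBW..
W....
..W..
.BB..

Derivation:
Move 1: B@(1,1) -> caps B=0 W=0
Move 2: W@(1,2) -> caps B=0 W=0
Move 3: B@(0,1) -> caps B=0 W=0
Move 4: W@(0,0) -> caps B=0 W=0
Move 5: B@(4,1) -> caps B=0 W=0
Move 6: W@(3,2) -> caps B=0 W=0
Move 7: B@(1,0) -> caps B=1 W=0
Move 8: W@(2,0) -> caps B=1 W=0
Move 9: B@(4,2) -> caps B=1 W=0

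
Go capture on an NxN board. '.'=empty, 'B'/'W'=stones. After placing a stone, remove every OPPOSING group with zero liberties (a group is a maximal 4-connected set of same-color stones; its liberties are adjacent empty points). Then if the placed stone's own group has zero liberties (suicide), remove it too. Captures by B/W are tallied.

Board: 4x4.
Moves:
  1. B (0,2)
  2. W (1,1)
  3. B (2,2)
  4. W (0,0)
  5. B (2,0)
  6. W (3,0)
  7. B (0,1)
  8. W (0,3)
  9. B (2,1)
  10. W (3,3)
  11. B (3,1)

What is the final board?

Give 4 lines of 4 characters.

Answer: WBBW
.W..
BBB.
.B.W

Derivation:
Move 1: B@(0,2) -> caps B=0 W=0
Move 2: W@(1,1) -> caps B=0 W=0
Move 3: B@(2,2) -> caps B=0 W=0
Move 4: W@(0,0) -> caps B=0 W=0
Move 5: B@(2,0) -> caps B=0 W=0
Move 6: W@(3,0) -> caps B=0 W=0
Move 7: B@(0,1) -> caps B=0 W=0
Move 8: W@(0,3) -> caps B=0 W=0
Move 9: B@(2,1) -> caps B=0 W=0
Move 10: W@(3,3) -> caps B=0 W=0
Move 11: B@(3,1) -> caps B=1 W=0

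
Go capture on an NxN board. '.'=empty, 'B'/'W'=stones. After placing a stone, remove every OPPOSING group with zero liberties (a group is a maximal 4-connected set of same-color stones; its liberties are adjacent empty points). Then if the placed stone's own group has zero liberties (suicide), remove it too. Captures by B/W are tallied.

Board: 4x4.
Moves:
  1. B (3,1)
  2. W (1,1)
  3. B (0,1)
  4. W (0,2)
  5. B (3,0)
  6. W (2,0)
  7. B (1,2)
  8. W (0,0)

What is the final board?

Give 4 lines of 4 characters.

Move 1: B@(3,1) -> caps B=0 W=0
Move 2: W@(1,1) -> caps B=0 W=0
Move 3: B@(0,1) -> caps B=0 W=0
Move 4: W@(0,2) -> caps B=0 W=0
Move 5: B@(3,0) -> caps B=0 W=0
Move 6: W@(2,0) -> caps B=0 W=0
Move 7: B@(1,2) -> caps B=0 W=0
Move 8: W@(0,0) -> caps B=0 W=1

Answer: W.W.
.WB.
W...
BB..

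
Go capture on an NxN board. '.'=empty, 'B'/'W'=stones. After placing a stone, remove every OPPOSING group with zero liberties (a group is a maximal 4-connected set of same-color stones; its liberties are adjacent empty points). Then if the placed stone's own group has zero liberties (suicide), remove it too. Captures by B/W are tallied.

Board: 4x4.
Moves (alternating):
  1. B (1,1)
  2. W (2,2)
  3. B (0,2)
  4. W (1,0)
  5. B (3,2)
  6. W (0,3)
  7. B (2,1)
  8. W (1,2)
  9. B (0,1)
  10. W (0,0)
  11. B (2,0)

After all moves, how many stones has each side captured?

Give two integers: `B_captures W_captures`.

Move 1: B@(1,1) -> caps B=0 W=0
Move 2: W@(2,2) -> caps B=0 W=0
Move 3: B@(0,2) -> caps B=0 W=0
Move 4: W@(1,0) -> caps B=0 W=0
Move 5: B@(3,2) -> caps B=0 W=0
Move 6: W@(0,3) -> caps B=0 W=0
Move 7: B@(2,1) -> caps B=0 W=0
Move 8: W@(1,2) -> caps B=0 W=0
Move 9: B@(0,1) -> caps B=0 W=0
Move 10: W@(0,0) -> caps B=0 W=0
Move 11: B@(2,0) -> caps B=2 W=0

Answer: 2 0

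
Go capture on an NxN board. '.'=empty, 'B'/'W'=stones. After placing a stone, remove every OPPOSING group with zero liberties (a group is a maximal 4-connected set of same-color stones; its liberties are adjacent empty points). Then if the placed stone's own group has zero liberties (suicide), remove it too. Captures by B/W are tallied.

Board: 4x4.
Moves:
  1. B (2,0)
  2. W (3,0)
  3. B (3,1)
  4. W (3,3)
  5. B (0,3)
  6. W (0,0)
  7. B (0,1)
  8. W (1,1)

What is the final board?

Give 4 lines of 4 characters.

Answer: WB.B
.W..
B...
.B.W

Derivation:
Move 1: B@(2,0) -> caps B=0 W=0
Move 2: W@(3,0) -> caps B=0 W=0
Move 3: B@(3,1) -> caps B=1 W=0
Move 4: W@(3,3) -> caps B=1 W=0
Move 5: B@(0,3) -> caps B=1 W=0
Move 6: W@(0,0) -> caps B=1 W=0
Move 7: B@(0,1) -> caps B=1 W=0
Move 8: W@(1,1) -> caps B=1 W=0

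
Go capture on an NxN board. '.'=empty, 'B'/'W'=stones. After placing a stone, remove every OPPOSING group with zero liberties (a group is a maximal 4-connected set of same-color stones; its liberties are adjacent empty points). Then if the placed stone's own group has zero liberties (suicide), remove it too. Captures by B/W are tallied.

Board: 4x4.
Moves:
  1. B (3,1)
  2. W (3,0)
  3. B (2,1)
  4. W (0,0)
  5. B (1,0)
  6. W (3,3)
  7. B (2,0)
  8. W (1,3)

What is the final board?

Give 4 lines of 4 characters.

Answer: W...
B..W
BB..
.B.W

Derivation:
Move 1: B@(3,1) -> caps B=0 W=0
Move 2: W@(3,0) -> caps B=0 W=0
Move 3: B@(2,1) -> caps B=0 W=0
Move 4: W@(0,0) -> caps B=0 W=0
Move 5: B@(1,0) -> caps B=0 W=0
Move 6: W@(3,3) -> caps B=0 W=0
Move 7: B@(2,0) -> caps B=1 W=0
Move 8: W@(1,3) -> caps B=1 W=0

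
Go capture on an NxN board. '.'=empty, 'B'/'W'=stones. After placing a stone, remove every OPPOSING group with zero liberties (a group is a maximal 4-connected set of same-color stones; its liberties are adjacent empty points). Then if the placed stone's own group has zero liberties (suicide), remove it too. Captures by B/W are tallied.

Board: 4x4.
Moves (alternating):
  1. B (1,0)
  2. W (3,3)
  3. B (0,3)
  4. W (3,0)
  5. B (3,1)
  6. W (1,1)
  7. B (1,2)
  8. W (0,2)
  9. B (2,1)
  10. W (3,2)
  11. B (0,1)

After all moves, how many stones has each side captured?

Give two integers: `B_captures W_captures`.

Answer: 2 0

Derivation:
Move 1: B@(1,0) -> caps B=0 W=0
Move 2: W@(3,3) -> caps B=0 W=0
Move 3: B@(0,3) -> caps B=0 W=0
Move 4: W@(3,0) -> caps B=0 W=0
Move 5: B@(3,1) -> caps B=0 W=0
Move 6: W@(1,1) -> caps B=0 W=0
Move 7: B@(1,2) -> caps B=0 W=0
Move 8: W@(0,2) -> caps B=0 W=0
Move 9: B@(2,1) -> caps B=0 W=0
Move 10: W@(3,2) -> caps B=0 W=0
Move 11: B@(0,1) -> caps B=2 W=0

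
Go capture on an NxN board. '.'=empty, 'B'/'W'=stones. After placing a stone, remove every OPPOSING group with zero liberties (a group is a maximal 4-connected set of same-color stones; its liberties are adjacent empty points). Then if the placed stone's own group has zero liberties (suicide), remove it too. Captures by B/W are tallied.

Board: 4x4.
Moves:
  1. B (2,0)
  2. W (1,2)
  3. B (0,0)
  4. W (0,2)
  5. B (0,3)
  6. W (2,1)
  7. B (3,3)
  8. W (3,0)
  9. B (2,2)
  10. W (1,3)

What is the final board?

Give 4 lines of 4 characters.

Answer: B.W.
..WW
BWB.
W..B

Derivation:
Move 1: B@(2,0) -> caps B=0 W=0
Move 2: W@(1,2) -> caps B=0 W=0
Move 3: B@(0,0) -> caps B=0 W=0
Move 4: W@(0,2) -> caps B=0 W=0
Move 5: B@(0,3) -> caps B=0 W=0
Move 6: W@(2,1) -> caps B=0 W=0
Move 7: B@(3,3) -> caps B=0 W=0
Move 8: W@(3,0) -> caps B=0 W=0
Move 9: B@(2,2) -> caps B=0 W=0
Move 10: W@(1,3) -> caps B=0 W=1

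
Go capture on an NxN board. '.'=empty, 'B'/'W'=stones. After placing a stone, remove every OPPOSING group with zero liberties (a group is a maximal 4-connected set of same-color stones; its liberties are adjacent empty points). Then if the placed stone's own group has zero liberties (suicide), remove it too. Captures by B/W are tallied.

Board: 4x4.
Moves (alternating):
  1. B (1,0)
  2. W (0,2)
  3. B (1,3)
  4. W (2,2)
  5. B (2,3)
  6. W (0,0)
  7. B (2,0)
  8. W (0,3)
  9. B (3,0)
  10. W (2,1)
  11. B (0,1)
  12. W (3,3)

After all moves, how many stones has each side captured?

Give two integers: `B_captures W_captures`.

Move 1: B@(1,0) -> caps B=0 W=0
Move 2: W@(0,2) -> caps B=0 W=0
Move 3: B@(1,3) -> caps B=0 W=0
Move 4: W@(2,2) -> caps B=0 W=0
Move 5: B@(2,3) -> caps B=0 W=0
Move 6: W@(0,0) -> caps B=0 W=0
Move 7: B@(2,0) -> caps B=0 W=0
Move 8: W@(0,3) -> caps B=0 W=0
Move 9: B@(3,0) -> caps B=0 W=0
Move 10: W@(2,1) -> caps B=0 W=0
Move 11: B@(0,1) -> caps B=1 W=0
Move 12: W@(3,3) -> caps B=1 W=0

Answer: 1 0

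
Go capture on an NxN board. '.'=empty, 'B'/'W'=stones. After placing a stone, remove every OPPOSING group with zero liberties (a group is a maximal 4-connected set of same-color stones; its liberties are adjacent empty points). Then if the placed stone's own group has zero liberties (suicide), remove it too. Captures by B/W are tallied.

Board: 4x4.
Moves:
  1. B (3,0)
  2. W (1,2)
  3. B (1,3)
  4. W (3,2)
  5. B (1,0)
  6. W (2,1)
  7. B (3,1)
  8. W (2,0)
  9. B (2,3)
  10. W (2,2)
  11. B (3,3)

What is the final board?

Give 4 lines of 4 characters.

Answer: ....
B.WB
WWWB
..WB

Derivation:
Move 1: B@(3,0) -> caps B=0 W=0
Move 2: W@(1,2) -> caps B=0 W=0
Move 3: B@(1,3) -> caps B=0 W=0
Move 4: W@(3,2) -> caps B=0 W=0
Move 5: B@(1,0) -> caps B=0 W=0
Move 6: W@(2,1) -> caps B=0 W=0
Move 7: B@(3,1) -> caps B=0 W=0
Move 8: W@(2,0) -> caps B=0 W=2
Move 9: B@(2,3) -> caps B=0 W=2
Move 10: W@(2,2) -> caps B=0 W=2
Move 11: B@(3,3) -> caps B=0 W=2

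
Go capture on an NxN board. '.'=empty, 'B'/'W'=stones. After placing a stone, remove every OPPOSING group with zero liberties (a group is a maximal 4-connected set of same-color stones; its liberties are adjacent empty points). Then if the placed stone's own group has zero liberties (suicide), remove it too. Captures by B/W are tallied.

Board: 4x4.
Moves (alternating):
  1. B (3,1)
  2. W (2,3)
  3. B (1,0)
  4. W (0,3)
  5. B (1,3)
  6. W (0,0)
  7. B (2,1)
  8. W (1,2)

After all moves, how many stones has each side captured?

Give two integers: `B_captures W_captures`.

Move 1: B@(3,1) -> caps B=0 W=0
Move 2: W@(2,3) -> caps B=0 W=0
Move 3: B@(1,0) -> caps B=0 W=0
Move 4: W@(0,3) -> caps B=0 W=0
Move 5: B@(1,3) -> caps B=0 W=0
Move 6: W@(0,0) -> caps B=0 W=0
Move 7: B@(2,1) -> caps B=0 W=0
Move 8: W@(1,2) -> caps B=0 W=1

Answer: 0 1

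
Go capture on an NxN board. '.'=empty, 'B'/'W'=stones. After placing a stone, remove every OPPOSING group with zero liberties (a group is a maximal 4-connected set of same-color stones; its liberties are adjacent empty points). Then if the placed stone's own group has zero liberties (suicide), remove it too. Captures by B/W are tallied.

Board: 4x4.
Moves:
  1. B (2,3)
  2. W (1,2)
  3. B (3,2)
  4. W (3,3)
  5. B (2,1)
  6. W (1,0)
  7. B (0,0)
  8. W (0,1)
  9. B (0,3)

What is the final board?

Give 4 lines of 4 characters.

Move 1: B@(2,3) -> caps B=0 W=0
Move 2: W@(1,2) -> caps B=0 W=0
Move 3: B@(3,2) -> caps B=0 W=0
Move 4: W@(3,3) -> caps B=0 W=0
Move 5: B@(2,1) -> caps B=0 W=0
Move 6: W@(1,0) -> caps B=0 W=0
Move 7: B@(0,0) -> caps B=0 W=0
Move 8: W@(0,1) -> caps B=0 W=1
Move 9: B@(0,3) -> caps B=0 W=1

Answer: .W.B
W.W.
.B.B
..B.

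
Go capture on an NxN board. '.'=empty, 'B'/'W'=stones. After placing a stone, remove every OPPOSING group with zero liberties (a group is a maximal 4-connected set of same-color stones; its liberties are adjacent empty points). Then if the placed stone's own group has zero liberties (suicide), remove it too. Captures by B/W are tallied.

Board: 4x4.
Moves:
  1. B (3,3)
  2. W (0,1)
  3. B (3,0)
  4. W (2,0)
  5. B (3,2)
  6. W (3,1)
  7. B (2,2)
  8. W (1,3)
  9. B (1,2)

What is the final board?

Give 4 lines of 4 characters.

Move 1: B@(3,3) -> caps B=0 W=0
Move 2: W@(0,1) -> caps B=0 W=0
Move 3: B@(3,0) -> caps B=0 W=0
Move 4: W@(2,0) -> caps B=0 W=0
Move 5: B@(3,2) -> caps B=0 W=0
Move 6: W@(3,1) -> caps B=0 W=1
Move 7: B@(2,2) -> caps B=0 W=1
Move 8: W@(1,3) -> caps B=0 W=1
Move 9: B@(1,2) -> caps B=0 W=1

Answer: .W..
..BW
W.B.
.WBB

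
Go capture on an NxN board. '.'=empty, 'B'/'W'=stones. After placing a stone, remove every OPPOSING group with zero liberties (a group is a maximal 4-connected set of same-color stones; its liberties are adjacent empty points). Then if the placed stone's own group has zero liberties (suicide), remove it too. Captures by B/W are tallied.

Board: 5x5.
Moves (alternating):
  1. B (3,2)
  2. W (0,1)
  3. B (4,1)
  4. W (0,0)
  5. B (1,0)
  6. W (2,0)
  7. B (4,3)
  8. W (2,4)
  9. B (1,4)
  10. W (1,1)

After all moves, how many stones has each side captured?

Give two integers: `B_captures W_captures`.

Move 1: B@(3,2) -> caps B=0 W=0
Move 2: W@(0,1) -> caps B=0 W=0
Move 3: B@(4,1) -> caps B=0 W=0
Move 4: W@(0,0) -> caps B=0 W=0
Move 5: B@(1,0) -> caps B=0 W=0
Move 6: W@(2,0) -> caps B=0 W=0
Move 7: B@(4,3) -> caps B=0 W=0
Move 8: W@(2,4) -> caps B=0 W=0
Move 9: B@(1,4) -> caps B=0 W=0
Move 10: W@(1,1) -> caps B=0 W=1

Answer: 0 1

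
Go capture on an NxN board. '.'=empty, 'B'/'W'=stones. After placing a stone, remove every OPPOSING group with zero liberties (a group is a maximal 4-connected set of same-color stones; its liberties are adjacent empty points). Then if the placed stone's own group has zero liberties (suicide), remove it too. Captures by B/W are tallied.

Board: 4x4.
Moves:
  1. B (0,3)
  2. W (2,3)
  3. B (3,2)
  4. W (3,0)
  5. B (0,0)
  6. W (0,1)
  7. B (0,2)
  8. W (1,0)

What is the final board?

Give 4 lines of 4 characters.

Answer: .WBB
W...
...W
W.B.

Derivation:
Move 1: B@(0,3) -> caps B=0 W=0
Move 2: W@(2,3) -> caps B=0 W=0
Move 3: B@(3,2) -> caps B=0 W=0
Move 4: W@(3,0) -> caps B=0 W=0
Move 5: B@(0,0) -> caps B=0 W=0
Move 6: W@(0,1) -> caps B=0 W=0
Move 7: B@(0,2) -> caps B=0 W=0
Move 8: W@(1,0) -> caps B=0 W=1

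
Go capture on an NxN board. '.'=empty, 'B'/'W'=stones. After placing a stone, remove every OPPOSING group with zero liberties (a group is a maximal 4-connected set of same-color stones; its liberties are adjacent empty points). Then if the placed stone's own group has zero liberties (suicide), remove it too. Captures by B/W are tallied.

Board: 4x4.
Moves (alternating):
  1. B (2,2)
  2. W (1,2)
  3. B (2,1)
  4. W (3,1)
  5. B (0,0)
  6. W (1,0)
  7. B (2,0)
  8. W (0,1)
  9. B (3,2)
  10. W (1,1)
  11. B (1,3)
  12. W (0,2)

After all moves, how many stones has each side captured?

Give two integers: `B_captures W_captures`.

Move 1: B@(2,2) -> caps B=0 W=0
Move 2: W@(1,2) -> caps B=0 W=0
Move 3: B@(2,1) -> caps B=0 W=0
Move 4: W@(3,1) -> caps B=0 W=0
Move 5: B@(0,0) -> caps B=0 W=0
Move 6: W@(1,0) -> caps B=0 W=0
Move 7: B@(2,0) -> caps B=0 W=0
Move 8: W@(0,1) -> caps B=0 W=1
Move 9: B@(3,2) -> caps B=0 W=1
Move 10: W@(1,1) -> caps B=0 W=1
Move 11: B@(1,3) -> caps B=0 W=1
Move 12: W@(0,2) -> caps B=0 W=1

Answer: 0 1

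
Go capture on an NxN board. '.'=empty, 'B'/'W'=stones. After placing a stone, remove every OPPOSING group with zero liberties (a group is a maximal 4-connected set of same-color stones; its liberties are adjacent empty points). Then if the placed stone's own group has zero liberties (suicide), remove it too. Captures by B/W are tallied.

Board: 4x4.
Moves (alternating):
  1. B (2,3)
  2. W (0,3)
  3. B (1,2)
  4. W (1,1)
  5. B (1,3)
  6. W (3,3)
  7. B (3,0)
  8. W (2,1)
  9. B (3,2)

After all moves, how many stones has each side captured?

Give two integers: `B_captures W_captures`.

Answer: 1 0

Derivation:
Move 1: B@(2,3) -> caps B=0 W=0
Move 2: W@(0,3) -> caps B=0 W=0
Move 3: B@(1,2) -> caps B=0 W=0
Move 4: W@(1,1) -> caps B=0 W=0
Move 5: B@(1,3) -> caps B=0 W=0
Move 6: W@(3,3) -> caps B=0 W=0
Move 7: B@(3,0) -> caps B=0 W=0
Move 8: W@(2,1) -> caps B=0 W=0
Move 9: B@(3,2) -> caps B=1 W=0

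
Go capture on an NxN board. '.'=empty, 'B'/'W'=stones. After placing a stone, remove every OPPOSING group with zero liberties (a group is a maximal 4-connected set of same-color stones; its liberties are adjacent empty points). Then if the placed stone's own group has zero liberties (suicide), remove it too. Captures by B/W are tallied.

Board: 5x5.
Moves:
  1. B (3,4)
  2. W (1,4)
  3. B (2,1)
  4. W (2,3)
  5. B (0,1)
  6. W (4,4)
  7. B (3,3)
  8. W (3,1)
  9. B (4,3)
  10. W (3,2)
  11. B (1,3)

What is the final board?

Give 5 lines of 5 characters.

Answer: .B...
...BW
.B.W.
.WWBB
...B.

Derivation:
Move 1: B@(3,4) -> caps B=0 W=0
Move 2: W@(1,4) -> caps B=0 W=0
Move 3: B@(2,1) -> caps B=0 W=0
Move 4: W@(2,3) -> caps B=0 W=0
Move 5: B@(0,1) -> caps B=0 W=0
Move 6: W@(4,4) -> caps B=0 W=0
Move 7: B@(3,3) -> caps B=0 W=0
Move 8: W@(3,1) -> caps B=0 W=0
Move 9: B@(4,3) -> caps B=1 W=0
Move 10: W@(3,2) -> caps B=1 W=0
Move 11: B@(1,3) -> caps B=1 W=0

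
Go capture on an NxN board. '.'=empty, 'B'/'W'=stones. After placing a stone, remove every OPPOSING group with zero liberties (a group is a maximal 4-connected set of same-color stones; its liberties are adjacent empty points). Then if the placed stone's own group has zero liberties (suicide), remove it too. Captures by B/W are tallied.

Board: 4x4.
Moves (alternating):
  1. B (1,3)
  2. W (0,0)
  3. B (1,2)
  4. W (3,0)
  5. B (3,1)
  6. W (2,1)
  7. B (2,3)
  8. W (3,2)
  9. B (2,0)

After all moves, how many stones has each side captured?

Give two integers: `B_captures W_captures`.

Answer: 0 1

Derivation:
Move 1: B@(1,3) -> caps B=0 W=0
Move 2: W@(0,0) -> caps B=0 W=0
Move 3: B@(1,2) -> caps B=0 W=0
Move 4: W@(3,0) -> caps B=0 W=0
Move 5: B@(3,1) -> caps B=0 W=0
Move 6: W@(2,1) -> caps B=0 W=0
Move 7: B@(2,3) -> caps B=0 W=0
Move 8: W@(3,2) -> caps B=0 W=1
Move 9: B@(2,0) -> caps B=0 W=1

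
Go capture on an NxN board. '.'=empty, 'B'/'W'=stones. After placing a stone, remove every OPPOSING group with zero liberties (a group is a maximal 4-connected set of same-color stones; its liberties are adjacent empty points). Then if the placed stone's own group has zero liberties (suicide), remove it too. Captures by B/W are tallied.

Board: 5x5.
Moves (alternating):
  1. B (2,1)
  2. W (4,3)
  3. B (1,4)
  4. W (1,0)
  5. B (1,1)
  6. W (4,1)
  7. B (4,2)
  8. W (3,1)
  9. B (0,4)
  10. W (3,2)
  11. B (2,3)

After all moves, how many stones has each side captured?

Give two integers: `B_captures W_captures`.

Move 1: B@(2,1) -> caps B=0 W=0
Move 2: W@(4,3) -> caps B=0 W=0
Move 3: B@(1,4) -> caps B=0 W=0
Move 4: W@(1,0) -> caps B=0 W=0
Move 5: B@(1,1) -> caps B=0 W=0
Move 6: W@(4,1) -> caps B=0 W=0
Move 7: B@(4,2) -> caps B=0 W=0
Move 8: W@(3,1) -> caps B=0 W=0
Move 9: B@(0,4) -> caps B=0 W=0
Move 10: W@(3,2) -> caps B=0 W=1
Move 11: B@(2,3) -> caps B=0 W=1

Answer: 0 1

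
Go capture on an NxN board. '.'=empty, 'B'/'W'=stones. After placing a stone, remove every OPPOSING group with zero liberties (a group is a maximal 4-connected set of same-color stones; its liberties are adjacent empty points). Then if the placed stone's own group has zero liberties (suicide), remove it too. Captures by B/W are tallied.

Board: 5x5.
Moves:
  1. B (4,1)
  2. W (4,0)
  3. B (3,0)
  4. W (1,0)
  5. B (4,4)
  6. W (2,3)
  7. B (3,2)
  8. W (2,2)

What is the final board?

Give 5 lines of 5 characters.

Move 1: B@(4,1) -> caps B=0 W=0
Move 2: W@(4,0) -> caps B=0 W=0
Move 3: B@(3,0) -> caps B=1 W=0
Move 4: W@(1,0) -> caps B=1 W=0
Move 5: B@(4,4) -> caps B=1 W=0
Move 6: W@(2,3) -> caps B=1 W=0
Move 7: B@(3,2) -> caps B=1 W=0
Move 8: W@(2,2) -> caps B=1 W=0

Answer: .....
W....
..WW.
B.B..
.B..B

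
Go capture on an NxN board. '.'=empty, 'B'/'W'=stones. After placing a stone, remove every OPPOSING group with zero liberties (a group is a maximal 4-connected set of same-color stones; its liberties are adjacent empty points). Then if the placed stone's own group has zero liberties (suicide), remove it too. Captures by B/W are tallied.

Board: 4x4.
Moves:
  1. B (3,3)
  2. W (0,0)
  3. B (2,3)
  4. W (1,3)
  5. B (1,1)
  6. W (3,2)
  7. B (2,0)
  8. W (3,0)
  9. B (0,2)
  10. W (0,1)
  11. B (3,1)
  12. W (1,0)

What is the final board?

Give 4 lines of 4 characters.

Answer: ..B.
.B.W
B..B
.BWB

Derivation:
Move 1: B@(3,3) -> caps B=0 W=0
Move 2: W@(0,0) -> caps B=0 W=0
Move 3: B@(2,3) -> caps B=0 W=0
Move 4: W@(1,3) -> caps B=0 W=0
Move 5: B@(1,1) -> caps B=0 W=0
Move 6: W@(3,2) -> caps B=0 W=0
Move 7: B@(2,0) -> caps B=0 W=0
Move 8: W@(3,0) -> caps B=0 W=0
Move 9: B@(0,2) -> caps B=0 W=0
Move 10: W@(0,1) -> caps B=0 W=0
Move 11: B@(3,1) -> caps B=1 W=0
Move 12: W@(1,0) -> caps B=1 W=0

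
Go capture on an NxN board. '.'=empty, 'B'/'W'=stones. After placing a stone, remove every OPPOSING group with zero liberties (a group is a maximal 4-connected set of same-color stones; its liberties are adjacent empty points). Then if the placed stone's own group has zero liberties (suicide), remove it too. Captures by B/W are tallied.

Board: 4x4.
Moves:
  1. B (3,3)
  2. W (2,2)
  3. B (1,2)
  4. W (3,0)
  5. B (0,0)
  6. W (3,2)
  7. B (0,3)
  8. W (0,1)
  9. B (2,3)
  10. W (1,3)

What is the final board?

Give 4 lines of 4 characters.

Move 1: B@(3,3) -> caps B=0 W=0
Move 2: W@(2,2) -> caps B=0 W=0
Move 3: B@(1,2) -> caps B=0 W=0
Move 4: W@(3,0) -> caps B=0 W=0
Move 5: B@(0,0) -> caps B=0 W=0
Move 6: W@(3,2) -> caps B=0 W=0
Move 7: B@(0,3) -> caps B=0 W=0
Move 8: W@(0,1) -> caps B=0 W=0
Move 9: B@(2,3) -> caps B=0 W=0
Move 10: W@(1,3) -> caps B=0 W=2

Answer: BW.B
..BW
..W.
W.W.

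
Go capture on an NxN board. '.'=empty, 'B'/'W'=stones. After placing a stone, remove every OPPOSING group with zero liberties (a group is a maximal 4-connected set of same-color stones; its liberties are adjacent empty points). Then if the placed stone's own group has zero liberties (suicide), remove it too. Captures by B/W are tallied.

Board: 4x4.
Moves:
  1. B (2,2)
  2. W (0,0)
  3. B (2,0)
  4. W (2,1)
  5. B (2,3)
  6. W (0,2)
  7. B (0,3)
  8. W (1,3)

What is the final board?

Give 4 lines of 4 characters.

Answer: W.W.
...W
BWBB
....

Derivation:
Move 1: B@(2,2) -> caps B=0 W=0
Move 2: W@(0,0) -> caps B=0 W=0
Move 3: B@(2,0) -> caps B=0 W=0
Move 4: W@(2,1) -> caps B=0 W=0
Move 5: B@(2,3) -> caps B=0 W=0
Move 6: W@(0,2) -> caps B=0 W=0
Move 7: B@(0,3) -> caps B=0 W=0
Move 8: W@(1,3) -> caps B=0 W=1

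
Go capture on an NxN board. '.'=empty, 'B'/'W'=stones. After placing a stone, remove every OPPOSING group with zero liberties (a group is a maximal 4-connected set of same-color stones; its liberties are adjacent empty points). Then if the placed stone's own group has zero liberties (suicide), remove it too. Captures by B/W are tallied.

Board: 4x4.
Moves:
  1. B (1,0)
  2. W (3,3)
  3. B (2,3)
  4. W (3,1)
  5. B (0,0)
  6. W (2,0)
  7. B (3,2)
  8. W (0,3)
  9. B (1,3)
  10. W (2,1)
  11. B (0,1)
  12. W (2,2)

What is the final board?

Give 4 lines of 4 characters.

Move 1: B@(1,0) -> caps B=0 W=0
Move 2: W@(3,3) -> caps B=0 W=0
Move 3: B@(2,3) -> caps B=0 W=0
Move 4: W@(3,1) -> caps B=0 W=0
Move 5: B@(0,0) -> caps B=0 W=0
Move 6: W@(2,0) -> caps B=0 W=0
Move 7: B@(3,2) -> caps B=1 W=0
Move 8: W@(0,3) -> caps B=1 W=0
Move 9: B@(1,3) -> caps B=1 W=0
Move 10: W@(2,1) -> caps B=1 W=0
Move 11: B@(0,1) -> caps B=1 W=0
Move 12: W@(2,2) -> caps B=1 W=0

Answer: BB.W
B..B
WWWB
.WB.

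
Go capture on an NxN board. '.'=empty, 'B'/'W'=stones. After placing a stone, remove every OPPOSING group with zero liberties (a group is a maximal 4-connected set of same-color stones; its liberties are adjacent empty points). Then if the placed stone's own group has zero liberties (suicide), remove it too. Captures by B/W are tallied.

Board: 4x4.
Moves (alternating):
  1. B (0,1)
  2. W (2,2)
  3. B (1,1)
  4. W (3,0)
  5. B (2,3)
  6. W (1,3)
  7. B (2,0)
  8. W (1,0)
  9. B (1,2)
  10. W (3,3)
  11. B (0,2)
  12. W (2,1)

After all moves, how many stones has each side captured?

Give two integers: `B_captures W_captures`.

Move 1: B@(0,1) -> caps B=0 W=0
Move 2: W@(2,2) -> caps B=0 W=0
Move 3: B@(1,1) -> caps B=0 W=0
Move 4: W@(3,0) -> caps B=0 W=0
Move 5: B@(2,3) -> caps B=0 W=0
Move 6: W@(1,3) -> caps B=0 W=0
Move 7: B@(2,0) -> caps B=0 W=0
Move 8: W@(1,0) -> caps B=0 W=0
Move 9: B@(1,2) -> caps B=0 W=0
Move 10: W@(3,3) -> caps B=0 W=1
Move 11: B@(0,2) -> caps B=0 W=1
Move 12: W@(2,1) -> caps B=0 W=2

Answer: 0 2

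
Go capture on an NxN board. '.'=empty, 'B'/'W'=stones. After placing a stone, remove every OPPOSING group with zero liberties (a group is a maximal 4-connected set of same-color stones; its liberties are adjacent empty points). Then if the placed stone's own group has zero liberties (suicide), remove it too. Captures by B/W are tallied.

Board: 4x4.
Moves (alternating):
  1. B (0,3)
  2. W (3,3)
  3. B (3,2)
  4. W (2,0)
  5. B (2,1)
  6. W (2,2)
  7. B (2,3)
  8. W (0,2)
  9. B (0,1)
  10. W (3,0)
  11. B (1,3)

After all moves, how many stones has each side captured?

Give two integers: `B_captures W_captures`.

Move 1: B@(0,3) -> caps B=0 W=0
Move 2: W@(3,3) -> caps B=0 W=0
Move 3: B@(3,2) -> caps B=0 W=0
Move 4: W@(2,0) -> caps B=0 W=0
Move 5: B@(2,1) -> caps B=0 W=0
Move 6: W@(2,2) -> caps B=0 W=0
Move 7: B@(2,3) -> caps B=1 W=0
Move 8: W@(0,2) -> caps B=1 W=0
Move 9: B@(0,1) -> caps B=1 W=0
Move 10: W@(3,0) -> caps B=1 W=0
Move 11: B@(1,3) -> caps B=1 W=0

Answer: 1 0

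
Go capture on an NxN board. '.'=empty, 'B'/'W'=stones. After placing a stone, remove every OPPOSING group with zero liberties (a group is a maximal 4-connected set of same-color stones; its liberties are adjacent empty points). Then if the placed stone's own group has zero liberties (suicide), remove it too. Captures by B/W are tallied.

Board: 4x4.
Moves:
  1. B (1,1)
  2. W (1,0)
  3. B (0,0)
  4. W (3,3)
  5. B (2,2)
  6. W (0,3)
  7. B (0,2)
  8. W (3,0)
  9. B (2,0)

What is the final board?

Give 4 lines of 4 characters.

Answer: B.BW
.B..
B.B.
W..W

Derivation:
Move 1: B@(1,1) -> caps B=0 W=0
Move 2: W@(1,0) -> caps B=0 W=0
Move 3: B@(0,0) -> caps B=0 W=0
Move 4: W@(3,3) -> caps B=0 W=0
Move 5: B@(2,2) -> caps B=0 W=0
Move 6: W@(0,3) -> caps B=0 W=0
Move 7: B@(0,2) -> caps B=0 W=0
Move 8: W@(3,0) -> caps B=0 W=0
Move 9: B@(2,0) -> caps B=1 W=0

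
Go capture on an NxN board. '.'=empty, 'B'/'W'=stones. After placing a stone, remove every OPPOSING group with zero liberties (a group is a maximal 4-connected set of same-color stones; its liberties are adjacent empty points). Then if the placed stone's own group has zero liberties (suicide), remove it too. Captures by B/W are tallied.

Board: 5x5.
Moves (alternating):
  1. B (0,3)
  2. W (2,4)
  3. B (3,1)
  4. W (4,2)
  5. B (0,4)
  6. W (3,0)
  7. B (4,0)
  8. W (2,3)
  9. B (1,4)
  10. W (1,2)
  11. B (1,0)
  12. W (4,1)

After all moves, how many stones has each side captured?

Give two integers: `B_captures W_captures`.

Move 1: B@(0,3) -> caps B=0 W=0
Move 2: W@(2,4) -> caps B=0 W=0
Move 3: B@(3,1) -> caps B=0 W=0
Move 4: W@(4,2) -> caps B=0 W=0
Move 5: B@(0,4) -> caps B=0 W=0
Move 6: W@(3,0) -> caps B=0 W=0
Move 7: B@(4,0) -> caps B=0 W=0
Move 8: W@(2,3) -> caps B=0 W=0
Move 9: B@(1,4) -> caps B=0 W=0
Move 10: W@(1,2) -> caps B=0 W=0
Move 11: B@(1,0) -> caps B=0 W=0
Move 12: W@(4,1) -> caps B=0 W=1

Answer: 0 1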